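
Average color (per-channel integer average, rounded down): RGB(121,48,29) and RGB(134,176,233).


Midpoint: each channel = ⌊(C₁+C₂)/2⌋
R: ⌊(121+134)/2⌋ = 127
G: ⌊(48+176)/2⌋ = 112
B: ⌊(29+233)/2⌋ = 131
= RGB(127, 112, 131)


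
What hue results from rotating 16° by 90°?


New hue = (H + rotation) mod 360
New hue = (16 + 90) mod 360
= 106 mod 360
= 106°


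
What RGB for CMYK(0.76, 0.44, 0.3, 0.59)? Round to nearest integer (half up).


R = 255 × (1-C) × (1-K) = 255 × 0.24 × 0.41 = 25.092 → 25
G = 255 × (1-M) × (1-K) = 255 × 0.56 × 0.41 = 58.548 → 59
B = 255 × (1-Y) × (1-K) = 255 × 0.70 × 0.41 = 73.185 → 73
= RGB(25, 59, 73)


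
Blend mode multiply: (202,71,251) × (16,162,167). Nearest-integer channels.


Multiply: C = A×B/255, rounded to nearest integer
R: 202×16/255 = 3232/255 ≈ 12.675 → 13
G: 71×162/255 = 11502/255 ≈ 45.106 → 45
B: 251×167/255 = 41917/255 ≈ 164.380 → 164
= RGB(13, 45, 164)


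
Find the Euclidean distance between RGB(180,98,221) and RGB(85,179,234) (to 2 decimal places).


d = √[(R₁-R₂)² + (G₁-G₂)² + (B₁-B₂)²]
d = √[(180-85)² + (98-179)² + (221-234)²]
d = √[9025 + 6561 + 169]
d = √15755
d ≈ 125.52


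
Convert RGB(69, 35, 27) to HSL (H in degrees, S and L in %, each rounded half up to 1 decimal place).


Normalize: R'=69/255≈0.2706, G'=35/255≈0.1373, B'=27/255≈0.1059
Max=69/255, Min=27/255, Δ=Max-Min=42/255
L = (Max+Min)/2 = (69+27)/510 = 96/510 = 0.18823… → L = 18.8%
L ≤ 0.5 → S = Δ/(Max+Min) = 42/(69+27) = 42/96 = 0.4375 → S = 43.8%
(the 1/255 factors cancel in S and H, so raw channel differences can be used)
Max is R' → H = 60 × (((G-B)/Δ) mod 6) = 60 × (((35-27)/42) mod 6)
  8/42 = 0.1904…
  H = 60 × 0.1904… = 11.428…° → H = 11.4°
= HSL(11.4°, 43.8%, 18.8%)


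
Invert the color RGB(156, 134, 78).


Invert: (255-R, 255-G, 255-B)
R: 255-156 = 99
G: 255-134 = 121
B: 255-78 = 177
= RGB(99, 121, 177)


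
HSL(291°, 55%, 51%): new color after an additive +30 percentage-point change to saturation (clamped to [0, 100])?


Original S = 55%
Adjustment = +30 percentage points
New S = 55 + (30) = 85
Clamp to [0, 100] → 85
= HSL(291°, 85%, 51%)


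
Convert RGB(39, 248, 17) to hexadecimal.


R = 39 → 27 (hex)
G = 248 → F8 (hex)
B = 17 → 11 (hex)
Hex = #27F811


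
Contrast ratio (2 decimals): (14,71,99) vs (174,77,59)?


Linearize each sRGB channel c=v/255: c/12.92 if c ≤ 0.04045 else ((c+0.055)/1.055)^2.4
L = 0.2126×R_lin + 0.7152×G_lin + 0.0722×B_lin
Color 1 (14,71,99):
  R=14: 14/255≈0.0549 > 0.04045 → ((0.0549+0.055)/1.055)^2.4 ≈ 0.00439
  G=71: 71/255≈0.2784 > 0.04045 → ((0.2784+0.055)/1.055)^2.4 ≈ 0.06301
  B=99: 99/255≈0.3882 > 0.04045 → ((0.3882+0.055)/1.055)^2.4 ≈ 0.12477
  L1 = 0.2126×0.00439 + 0.7152×0.06301 + 0.0722×0.12477 ≈ 0.05501
Color 2 (174,77,59):
  R=174: 174/255≈0.6824 > 0.04045 → ((0.6824+0.055)/1.055)^2.4 ≈ 0.42327
  G=77: 77/255≈0.3020 > 0.04045 → ((0.3020+0.055)/1.055)^2.4 ≈ 0.07421
  B=59: 59/255≈0.2314 > 0.04045 → ((0.2314+0.055)/1.055)^2.4 ≈ 0.04374
  L2 = 0.2126×0.42327 + 0.7152×0.07421 + 0.0722×0.04374 ≈ 0.14622
Lighter = 0.14622, Darker = 0.05501
Ratio = (L_lighter + 0.05) / (L_darker + 0.05)
Ratio = (0.14622 + 0.05) / (0.05501 + 0.05) = 0.19622 / 0.10501 ≈ 1.8687
Ratio ≈ 1.87:1


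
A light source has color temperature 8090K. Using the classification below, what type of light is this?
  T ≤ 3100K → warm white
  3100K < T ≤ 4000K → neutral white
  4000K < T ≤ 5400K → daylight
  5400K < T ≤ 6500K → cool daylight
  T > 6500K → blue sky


Temperature: 8090K
8090K > 6500K → blue sky
Classification: blue sky


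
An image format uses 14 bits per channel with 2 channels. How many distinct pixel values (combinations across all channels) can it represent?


Total bits = 14 bits/channel × 2 channels = 28 bits
Distinct pixel values = 2^28
= 268,435,456 pixel values


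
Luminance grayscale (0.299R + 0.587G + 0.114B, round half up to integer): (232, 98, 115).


Gray = 0.299×R + 0.587×G + 0.114×B
Gray = 0.299×232 + 0.587×98 + 0.114×115
Gray = 69.368 + 57.526 + 13.110
Gray = 140.004 → round half up → 140
Gray = 140


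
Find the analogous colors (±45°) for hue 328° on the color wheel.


Base hue: 328°
Left analog: (328 - 45) mod 360 = 283°
Right analog: (328 + 45) mod 360 = 13°
Analogous hues = 283° and 13°


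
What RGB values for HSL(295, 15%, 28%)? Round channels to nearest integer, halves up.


H=295°, S=0.15, L=0.28
C = (1-|2L-1|)×S = (1-|-0.44|)×0.15 = 0.084
H' = H/60 = 295/60 ≈ 4.9167; X = C×(1-|H' mod 2 - 1|) = 0.077
m = L - C/2 = 0.28 - 0.042 = 0.238
Sector ⌊H'⌋ = 4 → (R',G',B') = (0.077, 0.0, 0.084)
RGB = ((R'+m)×255, (G'+m)×255, (B'+m)×255) = (80.325, 60.69, 82.11)
Round half up → RGB(80, 61, 82)


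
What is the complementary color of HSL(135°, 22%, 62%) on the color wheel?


Complement = opposite side of color wheel = hue + 180°
H' = (135 + 180) mod 360 = 315°
S and L unchanged.
= HSL(315°, 22%, 62%)


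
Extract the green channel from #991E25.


Color: #991E25
R = 99 = 153
G = 1E = 30
B = 25 = 37
Green = 30


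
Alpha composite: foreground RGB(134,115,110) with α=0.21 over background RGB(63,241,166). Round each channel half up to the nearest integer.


C = α×F + (1-α)×B, with 1-α = 0.79
R: 0.21×134 + 0.79×63 = 28.14 + 49.77 = 77.91 → 78
G: 0.21×115 + 0.79×241 = 24.15 + 190.39 = 214.54 → 215
B: 0.21×110 + 0.79×166 = 23.10 + 131.14 = 154.24 → 154
= RGB(78, 215, 154)


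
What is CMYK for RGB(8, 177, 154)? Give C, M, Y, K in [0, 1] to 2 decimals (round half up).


R'=8/255≈0.0314, G'=177/255≈0.6941, B'=154/255≈0.6039
K = 1 - max(R',G',B') = 1 - 177/255 = 78/255 = 0.30588… → 0.31
(1-R'-K)/(1-K) simplifies to (max-R)/max with max = 177:
C = (177-8)/177 = 169/177 = 0.95480… → 0.95
M = (177-177)/177 = 0/177 = 0 → 0.00
Y = (177-154)/177 = 23/177 = 0.12994… → 0.13
= CMYK(0.95, 0.00, 0.13, 0.31)


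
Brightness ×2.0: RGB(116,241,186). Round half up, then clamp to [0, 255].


Multiply each channel by 2.0, round half up, clamp to [0, 255]
R: 116×2.0 = 232
G: 241×2.0 = 482 → clamp → 255
B: 186×2.0 = 372 → clamp → 255
= RGB(232, 255, 255)


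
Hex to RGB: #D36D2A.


D3 → 211 (R)
6D → 109 (G)
2A → 42 (B)
= RGB(211, 109, 42)


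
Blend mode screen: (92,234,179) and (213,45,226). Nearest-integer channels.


Screen: C = 255 - (255-A)×(255-B)/255, rounded to nearest integer
R: 255 - (255-92)×(255-213)/255 = 255 - 6846/255 ≈ 255 - 26.847 = 228.153 → 228
G: 255 - (255-234)×(255-45)/255 = 255 - 4410/255 ≈ 255 - 17.294 = 237.706 → 238
B: 255 - (255-179)×(255-226)/255 = 255 - 2204/255 ≈ 255 - 8.643 = 246.357 → 246
= RGB(228, 238, 246)


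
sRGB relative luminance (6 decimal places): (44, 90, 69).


Linearize each channel (sRGB transfer function): c = v/255; c_lin = c/12.92 if c ≤ 0.04045, else ((c+0.055)/1.055)^2.4
  R: 44/255 ≈ 0.172549 > 0.04045 → ((0.172549+0.055)/1.055)^2.4 ≈ 0.025187
  G: 90/255 ≈ 0.352941 > 0.04045 → ((0.352941+0.055)/1.055)^2.4 ≈ 0.102242
  B: 69/255 ≈ 0.270588 > 0.04045 → ((0.270588+0.055)/1.055)^2.4 ≈ 0.059511
R_lin = 0.025187, G_lin = 0.102242, B_lin = 0.059511
L = 0.2126×R + 0.7152×G + 0.0722×B
L = 0.2126×0.025187 + 0.7152×0.102242 + 0.0722×0.059511
L ≈ 0.082775


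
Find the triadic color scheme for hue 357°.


Triadic: equally spaced at 120° intervals
H1 = 357°
H2 = (357 + 120) mod 360 = 117°
H3 = (357 + 240) mod 360 = 237°
Triadic = 357°, 117°, 237°


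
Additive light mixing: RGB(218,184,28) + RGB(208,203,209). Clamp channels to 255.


Additive: each channel = min(255, C₁+C₂)
R: 218+208 = 426 → 255
G: 184+203 = 387 → 255
B: 28+209 = 237 → 237
= RGB(255, 255, 237)


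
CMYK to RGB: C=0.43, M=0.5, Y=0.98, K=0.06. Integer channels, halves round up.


R = 255 × (1-C) × (1-K) = 255 × 0.57 × 0.94 = 136.629 → 137
G = 255 × (1-M) × (1-K) = 255 × 0.50 × 0.94 = 119.85 → 120
B = 255 × (1-Y) × (1-K) = 255 × 0.02 × 0.94 = 4.794 → 5
= RGB(137, 120, 5)


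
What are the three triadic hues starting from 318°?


Triadic: equally spaced at 120° intervals
H1 = 318°
H2 = (318 + 120) mod 360 = 78°
H3 = (318 + 240) mod 360 = 198°
Triadic = 318°, 78°, 198°


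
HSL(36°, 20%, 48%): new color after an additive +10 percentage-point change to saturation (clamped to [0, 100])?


Original S = 20%
Adjustment = +10 percentage points
New S = 20 + (10) = 30
Clamp to [0, 100] → 30
= HSL(36°, 30%, 48%)


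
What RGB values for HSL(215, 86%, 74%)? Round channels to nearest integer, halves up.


H=215°, S=0.86, L=0.74
C = (1-|2L-1|)×S = (1-|0.48|)×0.86 = 0.4472
H' = H/60 = 215/60 ≈ 3.5833; X = C×(1-|H' mod 2 - 1|) ≈ 0.1863
m = L - C/2 = 0.74 - 0.2236 = 0.5164
Sector ⌊H'⌋ = 3 → (R',G',B') = (0.0, ≈0.1863, 0.4472)
RGB = ((R'+m)×255, (G'+m)×255, (B'+m)×255) = (131.682, 179.197, 245.718)
Round half up → RGB(132, 179, 246)


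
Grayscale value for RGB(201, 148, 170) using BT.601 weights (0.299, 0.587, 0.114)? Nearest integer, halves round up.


Gray = 0.299×R + 0.587×G + 0.114×B
Gray = 0.299×201 + 0.587×148 + 0.114×170
Gray = 60.099 + 86.876 + 19.380
Gray = 166.355 → round half up → 166
Gray = 166


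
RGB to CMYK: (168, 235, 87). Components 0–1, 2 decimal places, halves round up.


R'=168/255≈0.6588, G'=235/255≈0.9216, B'=87/255≈0.3412
K = 1 - max(R',G',B') = 1 - 235/255 = 20/255 = 0.07843… → 0.08
(1-R'-K)/(1-K) simplifies to (max-R)/max with max = 235:
C = (235-168)/235 = 67/235 = 0.28510… → 0.29
M = (235-235)/235 = 0/235 = 0 → 0.00
Y = (235-87)/235 = 148/235 = 0.62978… → 0.63
= CMYK(0.29, 0.00, 0.63, 0.08)


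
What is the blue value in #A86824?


Color: #A86824
R = A8 = 168
G = 68 = 104
B = 24 = 36
Blue = 36


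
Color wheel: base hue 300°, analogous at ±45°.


Base hue: 300°
Left analog: (300 - 45) mod 360 = 255°
Right analog: (300 + 45) mod 360 = 345°
Analogous hues = 255° and 345°


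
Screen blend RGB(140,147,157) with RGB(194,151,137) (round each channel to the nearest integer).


Screen: C = 255 - (255-A)×(255-B)/255, rounded to nearest integer
R: 255 - (255-140)×(255-194)/255 = 255 - 7015/255 ≈ 255 - 27.510 = 227.490 → 227
G: 255 - (255-147)×(255-151)/255 = 255 - 11232/255 ≈ 255 - 44.047 = 210.953 → 211
B: 255 - (255-157)×(255-137)/255 = 255 - 11564/255 ≈ 255 - 45.349 = 209.651 → 210
= RGB(227, 211, 210)


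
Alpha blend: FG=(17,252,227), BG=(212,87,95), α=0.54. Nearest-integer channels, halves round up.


C = α×F + (1-α)×B, with 1-α = 0.46
R: 0.54×17 + 0.46×212 = 9.18 + 97.52 = 106.70 → 107
G: 0.54×252 + 0.46×87 = 136.08 + 40.02 = 176.10 → 176
B: 0.54×227 + 0.46×95 = 122.58 + 43.70 = 166.28 → 166
= RGB(107, 176, 166)


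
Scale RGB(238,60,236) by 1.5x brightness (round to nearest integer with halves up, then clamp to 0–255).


Multiply each channel by 1.5, round half up, clamp to [0, 255]
R: 238×1.5 = 357 → clamp → 255
G: 60×1.5 = 90
B: 236×1.5 = 354 → clamp → 255
= RGB(255, 90, 255)


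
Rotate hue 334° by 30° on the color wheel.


New hue = (H + rotation) mod 360
New hue = (334 + 30) mod 360
= 364 mod 360
= 4°


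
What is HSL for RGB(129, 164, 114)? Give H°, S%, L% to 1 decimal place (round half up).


Normalize: R'=129/255≈0.5059, G'=164/255≈0.6431, B'=114/255≈0.4471
Max=164/255, Min=114/255, Δ=Max-Min=50/255
L = (Max+Min)/2 = (164+114)/510 = 278/510 = 0.54509… → L = 54.5%
L > 0.5 → S = Δ/(2-Max-Min) = 50/(510-164-114) = 50/232 = 0.21551… → S = 21.6%
(the 1/255 factors cancel in S and H, so raw channel differences can be used)
Max is G' → H = 60 × ((B-R)/Δ + 2) = 60 × ((114-129)/50 + 2)
  -15/50 + 2 = -0.3 + 2 = 1.7
  H = 60 × 1.7 = 102° → H = 102.0°
= HSL(102.0°, 21.6%, 54.5%)


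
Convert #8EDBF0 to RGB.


8E → 142 (R)
DB → 219 (G)
F0 → 240 (B)
= RGB(142, 219, 240)


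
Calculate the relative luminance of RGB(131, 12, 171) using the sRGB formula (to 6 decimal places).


Linearize each channel (sRGB transfer function): c = v/255; c_lin = c/12.92 if c ≤ 0.04045, else ((c+0.055)/1.055)^2.4
  R: 131/255 ≈ 0.513725 > 0.04045 → ((0.513725+0.055)/1.055)^2.4 ≈ 0.226966
  G: 12/255 ≈ 0.047059 > 0.04045 → ((0.047059+0.055)/1.055)^2.4 ≈ 0.003677
  B: 171/255 ≈ 0.670588 > 0.04045 → ((0.670588+0.055)/1.055)^2.4 ≈ 0.407240
R_lin = 0.226966, G_lin = 0.003677, B_lin = 0.407240
L = 0.2126×R + 0.7152×G + 0.0722×B
L = 0.2126×0.226966 + 0.7152×0.003677 + 0.0722×0.407240
L ≈ 0.080285


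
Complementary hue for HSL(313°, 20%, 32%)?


Complement = opposite side of color wheel = hue + 180°
H' = (313 + 180) mod 360 = 133°
S and L unchanged.
= HSL(133°, 20%, 32%)


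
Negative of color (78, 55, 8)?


Invert: (255-R, 255-G, 255-B)
R: 255-78 = 177
G: 255-55 = 200
B: 255-8 = 247
= RGB(177, 200, 247)


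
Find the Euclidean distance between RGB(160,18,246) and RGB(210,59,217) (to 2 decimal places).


d = √[(R₁-R₂)² + (G₁-G₂)² + (B₁-B₂)²]
d = √[(160-210)² + (18-59)² + (246-217)²]
d = √[2500 + 1681 + 841]
d = √5022
d ≈ 70.87


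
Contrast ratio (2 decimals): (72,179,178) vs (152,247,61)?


Linearize each sRGB channel c=v/255: c/12.92 if c ≤ 0.04045 else ((c+0.055)/1.055)^2.4
L = 0.2126×R_lin + 0.7152×G_lin + 0.0722×B_lin
Color 1 (72,179,178):
  R=72: 72/255≈0.2824 > 0.04045 → ((0.2824+0.055)/1.055)^2.4 ≈ 0.06480
  G=179: 179/255≈0.7020 > 0.04045 → ((0.7020+0.055)/1.055)^2.4 ≈ 0.45079
  B=178: 178/255≈0.6980 > 0.04045 → ((0.6980+0.055)/1.055)^2.4 ≈ 0.44520
  L1 = 0.2126×0.06480 + 0.7152×0.45079 + 0.0722×0.44520 ≈ 0.36832
Color 2 (152,247,61):
  R=152: 152/255≈0.5961 > 0.04045 → ((0.5961+0.055)/1.055)^2.4 ≈ 0.31399
  G=247: 247/255≈0.9686 > 0.04045 → ((0.9686+0.055)/1.055)^2.4 ≈ 0.93011
  B=61: 61/255≈0.2392 > 0.04045 → ((0.2392+0.055)/1.055)^2.4 ≈ 0.04667
  L2 = 0.2126×0.31399 + 0.7152×0.93011 + 0.0722×0.04667 ≈ 0.73534
Lighter = 0.73534, Darker = 0.36832
Ratio = (L_lighter + 0.05) / (L_darker + 0.05)
Ratio = (0.73534 + 0.05) / (0.36832 + 0.05) = 0.78534 / 0.41832 ≈ 1.8774
Ratio ≈ 1.88:1


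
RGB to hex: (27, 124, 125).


R = 27 → 1B (hex)
G = 124 → 7C (hex)
B = 125 → 7D (hex)
Hex = #1B7C7D


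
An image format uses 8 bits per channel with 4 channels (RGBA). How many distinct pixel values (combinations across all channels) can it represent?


Total bits = 8 bits/channel × 4 channels = 32 bits
Distinct pixel values = 2^32
= 4,294,967,296 pixel values


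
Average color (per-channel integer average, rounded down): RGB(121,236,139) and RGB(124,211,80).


Midpoint: each channel = ⌊(C₁+C₂)/2⌋
R: ⌊(121+124)/2⌋ = 122
G: ⌊(236+211)/2⌋ = 223
B: ⌊(139+80)/2⌋ = 109
= RGB(122, 223, 109)


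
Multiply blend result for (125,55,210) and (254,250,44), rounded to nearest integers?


Multiply: C = A×B/255, rounded to nearest integer
R: 125×254/255 = 31750/255 ≈ 124.510 → 125
G: 55×250/255 = 13750/255 ≈ 53.922 → 54
B: 210×44/255 = 9240/255 ≈ 36.235 → 36
= RGB(125, 54, 36)


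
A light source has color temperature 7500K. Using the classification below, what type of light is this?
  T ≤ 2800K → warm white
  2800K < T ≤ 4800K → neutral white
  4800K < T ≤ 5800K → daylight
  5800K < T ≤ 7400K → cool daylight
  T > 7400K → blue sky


Temperature: 7500K
7500K > 7400K → blue sky
Classification: blue sky


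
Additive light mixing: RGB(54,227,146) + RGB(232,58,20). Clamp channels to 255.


Additive: each channel = min(255, C₁+C₂)
R: 54+232 = 286 → 255
G: 227+58 = 285 → 255
B: 146+20 = 166 → 166
= RGB(255, 255, 166)


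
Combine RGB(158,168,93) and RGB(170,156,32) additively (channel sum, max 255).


Additive: each channel = min(255, C₁+C₂)
R: 158+170 = 328 → 255
G: 168+156 = 324 → 255
B: 93+32 = 125 → 125
= RGB(255, 255, 125)


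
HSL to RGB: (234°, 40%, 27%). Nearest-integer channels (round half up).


H=234°, S=0.40, L=0.27
C = (1-|2L-1|)×S = (1-|-0.46|)×0.40 = 0.216
H' = H/60 = 234/60 ≈ 3.9000; X = C×(1-|H' mod 2 - 1|) = 0.0216
m = L - C/2 = 0.27 - 0.108 = 0.162
Sector ⌊H'⌋ = 3 → (R',G',B') = (0.0, 0.0216, 0.216)
RGB = ((R'+m)×255, (G'+m)×255, (B'+m)×255) = (41.31, 46.818, 96.39)
Round half up → RGB(41, 47, 96)


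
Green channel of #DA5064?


Color: #DA5064
R = DA = 218
G = 50 = 80
B = 64 = 100
Green = 80


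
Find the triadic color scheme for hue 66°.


Triadic: equally spaced at 120° intervals
H1 = 66°
H2 = (66 + 120) mod 360 = 186°
H3 = (66 + 240) mod 360 = 306°
Triadic = 66°, 186°, 306°


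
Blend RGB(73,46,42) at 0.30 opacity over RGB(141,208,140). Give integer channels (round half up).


C = α×F + (1-α)×B, with 1-α = 0.70
R: 0.30×73 + 0.70×141 = 21.90 + 98.70 = 120.60 → 121
G: 0.30×46 + 0.70×208 = 13.80 + 145.60 = 159.40 → 159
B: 0.30×42 + 0.70×140 = 12.60 + 98.00 = 110.60 → 111
= RGB(121, 159, 111)


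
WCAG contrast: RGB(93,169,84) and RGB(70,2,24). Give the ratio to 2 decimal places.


Linearize each sRGB channel c=v/255: c/12.92 if c ≤ 0.04045 else ((c+0.055)/1.055)^2.4
L = 0.2126×R_lin + 0.7152×G_lin + 0.0722×B_lin
Color 1 (93,169,84):
  R=93: 93/255≈0.3647 > 0.04045 → ((0.3647+0.055)/1.055)^2.4 ≈ 0.10946
  G=169: 169/255≈0.6627 > 0.04045 → ((0.6627+0.055)/1.055)^2.4 ≈ 0.39676
  B=84: 84/255≈0.3294 > 0.04045 → ((0.3294+0.055)/1.055)^2.4 ≈ 0.08866
  L1 = 0.2126×0.10946 + 0.7152×0.39676 + 0.0722×0.08866 ≈ 0.31343
Color 2 (70,2,24):
  R=70: 70/255≈0.2745 > 0.04045 → ((0.2745+0.055)/1.055)^2.4 ≈ 0.06125
  G=2: 2/255≈0.0078 ≤ 0.04045 → 0.0078/12.92 ≈ 0.00061
  B=24: 24/255≈0.0941 > 0.04045 → ((0.0941+0.055)/1.055)^2.4 ≈ 0.00913
  L2 = 0.2126×0.06125 + 0.7152×0.00061 + 0.0722×0.00913 ≈ 0.01411
Lighter = 0.31343, Darker = 0.01411
Ratio = (L_lighter + 0.05) / (L_darker + 0.05)
Ratio = (0.31343 + 0.05) / (0.01411 + 0.05) = 0.36343 / 0.06411 ≈ 5.6685
Ratio ≈ 5.67:1


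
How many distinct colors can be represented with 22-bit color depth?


Colors = 2^bits = 2^22
= 4,194,304 colors


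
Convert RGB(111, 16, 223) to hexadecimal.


R = 111 → 6F (hex)
G = 16 → 10 (hex)
B = 223 → DF (hex)
Hex = #6F10DF


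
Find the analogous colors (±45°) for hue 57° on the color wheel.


Base hue: 57°
Left analog: (57 - 45) mod 360 = 12°
Right analog: (57 + 45) mod 360 = 102°
Analogous hues = 12° and 102°


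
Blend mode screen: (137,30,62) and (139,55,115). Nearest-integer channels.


Screen: C = 255 - (255-A)×(255-B)/255, rounded to nearest integer
R: 255 - (255-137)×(255-139)/255 = 255 - 13688/255 ≈ 255 - 53.678 = 201.322 → 201
G: 255 - (255-30)×(255-55)/255 = 255 - 45000/255 ≈ 255 - 176.471 = 78.529 → 79
B: 255 - (255-62)×(255-115)/255 = 255 - 27020/255 ≈ 255 - 105.961 = 149.039 → 149
= RGB(201, 79, 149)


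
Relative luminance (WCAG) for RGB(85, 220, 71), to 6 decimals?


Linearize each channel (sRGB transfer function): c = v/255; c_lin = c/12.92 if c ≤ 0.04045, else ((c+0.055)/1.055)^2.4
  R: 85/255 ≈ 0.333333 > 0.04045 → ((0.333333+0.055)/1.055)^2.4 ≈ 0.090842
  G: 220/255 ≈ 0.862745 > 0.04045 → ((0.862745+0.055)/1.055)^2.4 ≈ 0.715694
  B: 71/255 ≈ 0.278431 > 0.04045 → ((0.278431+0.055)/1.055)^2.4 ≈ 0.063010
R_lin = 0.090842, G_lin = 0.715694, B_lin = 0.063010
L = 0.2126×R + 0.7152×G + 0.0722×B
L = 0.2126×0.090842 + 0.7152×0.715694 + 0.0722×0.063010
L ≈ 0.535726


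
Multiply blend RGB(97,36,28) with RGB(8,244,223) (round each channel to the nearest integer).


Multiply: C = A×B/255, rounded to nearest integer
R: 97×8/255 = 776/255 ≈ 3.043 → 3
G: 36×244/255 = 8784/255 ≈ 34.447 → 34
B: 28×223/255 = 6244/255 ≈ 24.486 → 24
= RGB(3, 34, 24)


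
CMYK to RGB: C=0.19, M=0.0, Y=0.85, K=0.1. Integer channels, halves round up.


R = 255 × (1-C) × (1-K) = 255 × 0.81 × 0.90 = 185.895 → 186
G = 255 × (1-M) × (1-K) = 255 × 1.00 × 0.90 = 229.5 → 230
B = 255 × (1-Y) × (1-K) = 255 × 0.15 × 0.90 = 34.425 → 34
= RGB(186, 230, 34)


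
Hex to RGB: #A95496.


A9 → 169 (R)
54 → 84 (G)
96 → 150 (B)
= RGB(169, 84, 150)


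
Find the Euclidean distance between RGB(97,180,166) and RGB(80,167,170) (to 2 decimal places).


d = √[(R₁-R₂)² + (G₁-G₂)² + (B₁-B₂)²]
d = √[(97-80)² + (180-167)² + (166-170)²]
d = √[289 + 169 + 16]
d = √474
d ≈ 21.77


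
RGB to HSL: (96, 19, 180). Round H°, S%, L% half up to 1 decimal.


Normalize: R'=96/255≈0.3765, G'=19/255≈0.0745, B'=180/255≈0.7059
Max=180/255, Min=19/255, Δ=Max-Min=161/255
L = (Max+Min)/2 = (180+19)/510 = 199/510 = 0.39019… → L = 39.0%
L ≤ 0.5 → S = Δ/(Max+Min) = 161/(180+19) = 161/199 = 0.80904… → S = 80.9%
(the 1/255 factors cancel in S and H, so raw channel differences can be used)
Max is B' → H = 60 × ((R-G)/Δ + 4) = 60 × ((96-19)/161 + 4)
  77/161 + 4 = 0.4782… + 4 = 4.4782…
  H = 60 × 4.4782… = 268.695…° → H = 268.7°
= HSL(268.7°, 80.9%, 39.0%)


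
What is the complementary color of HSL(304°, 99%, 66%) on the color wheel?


Complement = opposite side of color wheel = hue + 180°
H' = (304 + 180) mod 360 = 124°
S and L unchanged.
= HSL(124°, 99%, 66%)


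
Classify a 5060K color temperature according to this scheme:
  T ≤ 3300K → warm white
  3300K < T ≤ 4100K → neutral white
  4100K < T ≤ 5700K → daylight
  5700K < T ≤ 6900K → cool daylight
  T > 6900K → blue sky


Temperature: 5060K
4100K < 5060K ≤ 5700K → daylight
Classification: daylight


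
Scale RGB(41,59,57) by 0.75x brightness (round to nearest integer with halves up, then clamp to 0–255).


Multiply each channel by 0.75, round half up, clamp to [0, 255]
R: 41×0.75 = 30.75 → round → 31
G: 59×0.75 = 44.25 → round → 44
B: 57×0.75 = 42.75 → round → 43
= RGB(31, 44, 43)


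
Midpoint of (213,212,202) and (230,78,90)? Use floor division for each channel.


Midpoint: each channel = ⌊(C₁+C₂)/2⌋
R: ⌊(213+230)/2⌋ = 221
G: ⌊(212+78)/2⌋ = 145
B: ⌊(202+90)/2⌋ = 146
= RGB(221, 145, 146)


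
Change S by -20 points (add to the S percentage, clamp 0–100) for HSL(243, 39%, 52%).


Original S = 39%
Adjustment = -20 percentage points
New S = 39 + (-20) = 19
Clamp to [0, 100] → 19
= HSL(243°, 19%, 52%)


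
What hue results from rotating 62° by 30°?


New hue = (H + rotation) mod 360
New hue = (62 + 30) mod 360
= 92 mod 360
= 92°


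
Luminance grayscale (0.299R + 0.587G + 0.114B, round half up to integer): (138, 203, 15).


Gray = 0.299×R + 0.587×G + 0.114×B
Gray = 0.299×138 + 0.587×203 + 0.114×15
Gray = 41.262 + 119.161 + 1.710
Gray = 162.133 → round half up → 162
Gray = 162


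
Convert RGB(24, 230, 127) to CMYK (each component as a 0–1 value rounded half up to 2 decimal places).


R'=24/255≈0.0941, G'=230/255≈0.9020, B'=127/255≈0.4980
K = 1 - max(R',G',B') = 1 - 230/255 = 25/255 = 0.09803… → 0.10
(1-R'-K)/(1-K) simplifies to (max-R)/max with max = 230:
C = (230-24)/230 = 206/230 = 0.89565… → 0.90
M = (230-230)/230 = 0/230 = 0 → 0.00
Y = (230-127)/230 = 103/230 = 0.44782… → 0.45
= CMYK(0.90, 0.00, 0.45, 0.10)


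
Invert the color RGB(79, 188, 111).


Invert: (255-R, 255-G, 255-B)
R: 255-79 = 176
G: 255-188 = 67
B: 255-111 = 144
= RGB(176, 67, 144)


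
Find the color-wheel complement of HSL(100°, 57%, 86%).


Complement = opposite side of color wheel = hue + 180°
H' = (100 + 180) mod 360 = 280°
S and L unchanged.
= HSL(280°, 57%, 86%)


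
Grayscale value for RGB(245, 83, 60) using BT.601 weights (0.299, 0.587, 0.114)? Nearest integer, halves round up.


Gray = 0.299×R + 0.587×G + 0.114×B
Gray = 0.299×245 + 0.587×83 + 0.114×60
Gray = 73.255 + 48.721 + 6.840
Gray = 128.816 → round half up → 129
Gray = 129


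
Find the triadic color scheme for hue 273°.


Triadic: equally spaced at 120° intervals
H1 = 273°
H2 = (273 + 120) mod 360 = 33°
H3 = (273 + 240) mod 360 = 153°
Triadic = 273°, 33°, 153°


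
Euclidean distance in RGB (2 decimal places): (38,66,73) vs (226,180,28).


d = √[(R₁-R₂)² + (G₁-G₂)² + (B₁-B₂)²]
d = √[(38-226)² + (66-180)² + (73-28)²]
d = √[35344 + 12996 + 2025]
d = √50365
d ≈ 224.42


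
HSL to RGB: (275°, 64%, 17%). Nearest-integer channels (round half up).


H=275°, S=0.64, L=0.17
C = (1-|2L-1|)×S = (1-|-0.66|)×0.64 = 0.2176
H' = H/60 = 275/60 ≈ 4.5833; X = C×(1-|H' mod 2 - 1|) ≈ 0.1269
m = L - C/2 = 0.17 - 0.1088 = 0.0612
Sector ⌊H'⌋ = 4 → (R',G',B') = (≈0.1269, 0.0, 0.2176)
RGB = ((R'+m)×255, (G'+m)×255, (B'+m)×255) = (47.974, 15.606, 71.094)
Round half up → RGB(48, 16, 71)


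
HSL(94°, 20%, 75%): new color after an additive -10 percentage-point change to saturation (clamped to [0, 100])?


Original S = 20%
Adjustment = -10 percentage points
New S = 20 + (-10) = 10
Clamp to [0, 100] → 10
= HSL(94°, 10%, 75%)


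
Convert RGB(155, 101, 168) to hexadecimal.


R = 155 → 9B (hex)
G = 101 → 65 (hex)
B = 168 → A8 (hex)
Hex = #9B65A8


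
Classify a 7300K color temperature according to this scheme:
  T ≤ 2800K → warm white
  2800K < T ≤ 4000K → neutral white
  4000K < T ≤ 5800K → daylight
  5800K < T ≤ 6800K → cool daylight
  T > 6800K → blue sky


Temperature: 7300K
7300K > 6800K → blue sky
Classification: blue sky


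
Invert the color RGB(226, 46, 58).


Invert: (255-R, 255-G, 255-B)
R: 255-226 = 29
G: 255-46 = 209
B: 255-58 = 197
= RGB(29, 209, 197)


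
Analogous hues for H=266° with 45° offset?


Base hue: 266°
Left analog: (266 - 45) mod 360 = 221°
Right analog: (266 + 45) mod 360 = 311°
Analogous hues = 221° and 311°


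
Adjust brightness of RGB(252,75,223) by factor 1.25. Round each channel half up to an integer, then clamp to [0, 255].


Multiply each channel by 1.25, round half up, clamp to [0, 255]
R: 252×1.25 = 315 → clamp → 255
G: 75×1.25 = 93.75 → round → 94
B: 223×1.25 = 278.75 → round → 279 → clamp → 255
= RGB(255, 94, 255)


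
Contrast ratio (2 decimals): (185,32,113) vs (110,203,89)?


Linearize each sRGB channel c=v/255: c/12.92 if c ≤ 0.04045 else ((c+0.055)/1.055)^2.4
L = 0.2126×R_lin + 0.7152×G_lin + 0.0722×B_lin
Color 1 (185,32,113):
  R=185: 185/255≈0.7255 > 0.04045 → ((0.7255+0.055)/1.055)^2.4 ≈ 0.48515
  G=32: 32/255≈0.1255 > 0.04045 → ((0.1255+0.055)/1.055)^2.4 ≈ 0.01444
  B=113: 113/255≈0.4431 > 0.04045 → ((0.4431+0.055)/1.055)^2.4 ≈ 0.16513
  L1 = 0.2126×0.48515 + 0.7152×0.01444 + 0.0722×0.16513 ≈ 0.12540
Color 2 (110,203,89):
  R=110: 110/255≈0.4314 > 0.04045 → ((0.4314+0.055)/1.055)^2.4 ≈ 0.15593
  G=203: 203/255≈0.7961 > 0.04045 → ((0.7961+0.055)/1.055)^2.4 ≈ 0.59720
  B=89: 89/255≈0.3490 > 0.04045 → ((0.3490+0.055)/1.055)^2.4 ≈ 0.09990
  L2 = 0.2126×0.15593 + 0.7152×0.59720 + 0.0722×0.09990 ≈ 0.46748
Lighter = 0.46748, Darker = 0.12540
Ratio = (L_lighter + 0.05) / (L_darker + 0.05)
Ratio = (0.46748 + 0.05) / (0.12540 + 0.05) = 0.51748 / 0.17540 ≈ 2.9504
Ratio ≈ 2.95:1


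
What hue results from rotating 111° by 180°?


New hue = (H + rotation) mod 360
New hue = (111 + 180) mod 360
= 291 mod 360
= 291°


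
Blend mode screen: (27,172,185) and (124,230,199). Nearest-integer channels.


Screen: C = 255 - (255-A)×(255-B)/255, rounded to nearest integer
R: 255 - (255-27)×(255-124)/255 = 255 - 29868/255 ≈ 255 - 117.129 = 137.871 → 138
G: 255 - (255-172)×(255-230)/255 = 255 - 2075/255 ≈ 255 - 8.137 = 246.863 → 247
B: 255 - (255-185)×(255-199)/255 = 255 - 3920/255 ≈ 255 - 15.373 = 239.627 → 240
= RGB(138, 247, 240)


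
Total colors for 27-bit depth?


Colors = 2^bits = 2^27
= 134,217,728 colors


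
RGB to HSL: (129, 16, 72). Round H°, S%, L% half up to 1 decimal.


Normalize: R'=129/255≈0.5059, G'=16/255≈0.0627, B'=72/255≈0.2824
Max=129/255, Min=16/255, Δ=Max-Min=113/255
L = (Max+Min)/2 = (129+16)/510 = 145/510 = 0.28431… → L = 28.4%
L ≤ 0.5 → S = Δ/(Max+Min) = 113/(129+16) = 113/145 = 0.77931… → S = 77.9%
(the 1/255 factors cancel in S and H, so raw channel differences can be used)
Max is R' → H = 60 × (((G-B)/Δ) mod 6) = 60 × (((16-72)/113) mod 6)
  (-56)/113 = -0.4955…; negative, so add 6 → 5.5044…
  H = 60 × 5.5044… = 330.265…° → H = 330.3°
= HSL(330.3°, 77.9%, 28.4%)


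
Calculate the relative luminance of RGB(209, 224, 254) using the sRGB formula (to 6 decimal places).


Linearize each channel (sRGB transfer function): c = v/255; c_lin = c/12.92 if c ≤ 0.04045, else ((c+0.055)/1.055)^2.4
  R: 209/255 ≈ 0.819608 > 0.04045 → ((0.819608+0.055)/1.055)^2.4 ≈ 0.637597
  G: 224/255 ≈ 0.878431 > 0.04045 → ((0.878431+0.055)/1.055)^2.4 ≈ 0.745404
  B: 254/255 ≈ 0.996078 > 0.04045 → ((0.996078+0.055)/1.055)^2.4 ≈ 0.991102
R_lin = 0.637597, G_lin = 0.745404, B_lin = 0.991102
L = 0.2126×R + 0.7152×G + 0.0722×B
L = 0.2126×0.637597 + 0.7152×0.745404 + 0.0722×0.991102
L ≈ 0.740224


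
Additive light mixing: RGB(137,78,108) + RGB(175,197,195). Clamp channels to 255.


Additive: each channel = min(255, C₁+C₂)
R: 137+175 = 312 → 255
G: 78+197 = 275 → 255
B: 108+195 = 303 → 255
= RGB(255, 255, 255)


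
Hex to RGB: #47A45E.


47 → 71 (R)
A4 → 164 (G)
5E → 94 (B)
= RGB(71, 164, 94)


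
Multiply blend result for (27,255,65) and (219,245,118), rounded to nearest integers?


Multiply: C = A×B/255, rounded to nearest integer
R: 27×219/255 = 5913/255 ≈ 23.188 → 23
G: 255×245/255 = 62475/255 ≈ 245.000 → 245
B: 65×118/255 = 7670/255 ≈ 30.078 → 30
= RGB(23, 245, 30)


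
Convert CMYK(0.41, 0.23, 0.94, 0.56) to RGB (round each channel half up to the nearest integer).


R = 255 × (1-C) × (1-K) = 255 × 0.59 × 0.44 = 66.198 → 66
G = 255 × (1-M) × (1-K) = 255 × 0.77 × 0.44 = 86.394 → 86
B = 255 × (1-Y) × (1-K) = 255 × 0.06 × 0.44 = 6.732 → 7
= RGB(66, 86, 7)


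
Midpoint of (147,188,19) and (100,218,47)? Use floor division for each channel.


Midpoint: each channel = ⌊(C₁+C₂)/2⌋
R: ⌊(147+100)/2⌋ = 123
G: ⌊(188+218)/2⌋ = 203
B: ⌊(19+47)/2⌋ = 33
= RGB(123, 203, 33)


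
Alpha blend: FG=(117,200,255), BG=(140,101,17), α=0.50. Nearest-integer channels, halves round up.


C = α×F + (1-α)×B, with 1-α = 0.50
R: 0.50×117 + 0.50×140 = 58.50 + 70.00 = 128.50 → 129
G: 0.50×200 + 0.50×101 = 100.00 + 50.50 = 150.50 → 151
B: 0.50×255 + 0.50×17 = 127.50 + 8.50 = 136.00 → 136
= RGB(129, 151, 136)


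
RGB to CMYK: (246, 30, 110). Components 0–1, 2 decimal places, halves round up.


R'=246/255≈0.9647, G'=30/255≈0.1176, B'=110/255≈0.4314
K = 1 - max(R',G',B') = 1 - 246/255 = 9/255 = 0.03529… → 0.04
(1-R'-K)/(1-K) simplifies to (max-R)/max with max = 246:
C = (246-246)/246 = 0/246 = 0 → 0.00
M = (246-30)/246 = 216/246 = 0.87804… → 0.88
Y = (246-110)/246 = 136/246 = 0.55284… → 0.55
= CMYK(0.00, 0.88, 0.55, 0.04)


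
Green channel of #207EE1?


Color: #207EE1
R = 20 = 32
G = 7E = 126
B = E1 = 225
Green = 126


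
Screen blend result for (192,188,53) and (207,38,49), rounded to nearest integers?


Screen: C = 255 - (255-A)×(255-B)/255, rounded to nearest integer
R: 255 - (255-192)×(255-207)/255 = 255 - 3024/255 ≈ 255 - 11.859 = 243.141 → 243
G: 255 - (255-188)×(255-38)/255 = 255 - 14539/255 ≈ 255 - 57.016 = 197.984 → 198
B: 255 - (255-53)×(255-49)/255 = 255 - 41612/255 ≈ 255 - 163.184 = 91.816 → 92
= RGB(243, 198, 92)


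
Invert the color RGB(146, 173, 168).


Invert: (255-R, 255-G, 255-B)
R: 255-146 = 109
G: 255-173 = 82
B: 255-168 = 87
= RGB(109, 82, 87)


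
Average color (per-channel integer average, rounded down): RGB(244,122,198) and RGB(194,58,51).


Midpoint: each channel = ⌊(C₁+C₂)/2⌋
R: ⌊(244+194)/2⌋ = 219
G: ⌊(122+58)/2⌋ = 90
B: ⌊(198+51)/2⌋ = 124
= RGB(219, 90, 124)


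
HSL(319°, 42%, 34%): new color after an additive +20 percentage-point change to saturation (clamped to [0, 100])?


Original S = 42%
Adjustment = +20 percentage points
New S = 42 + (20) = 62
Clamp to [0, 100] → 62
= HSL(319°, 62%, 34%)


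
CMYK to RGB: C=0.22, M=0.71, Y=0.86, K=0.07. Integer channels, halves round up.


R = 255 × (1-C) × (1-K) = 255 × 0.78 × 0.93 = 184.977 → 185
G = 255 × (1-M) × (1-K) = 255 × 0.29 × 0.93 = 68.7735 → 69
B = 255 × (1-Y) × (1-K) = 255 × 0.14 × 0.93 = 33.201 → 33
= RGB(185, 69, 33)


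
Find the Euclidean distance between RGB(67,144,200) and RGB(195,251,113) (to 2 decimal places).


d = √[(R₁-R₂)² + (G₁-G₂)² + (B₁-B₂)²]
d = √[(67-195)² + (144-251)² + (200-113)²]
d = √[16384 + 11449 + 7569]
d = √35402
d ≈ 188.15


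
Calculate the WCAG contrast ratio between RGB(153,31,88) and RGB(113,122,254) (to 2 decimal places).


Linearize each sRGB channel c=v/255: c/12.92 if c ≤ 0.04045 else ((c+0.055)/1.055)^2.4
L = 0.2126×R_lin + 0.7152×G_lin + 0.0722×B_lin
Color 1 (153,31,88):
  R=153: 153/255≈0.6000 > 0.04045 → ((0.6000+0.055)/1.055)^2.4 ≈ 0.31855
  G=31: 31/255≈0.1216 > 0.04045 → ((0.1216+0.055)/1.055)^2.4 ≈ 0.01370
  B=88: 88/255≈0.3451 > 0.04045 → ((0.3451+0.055)/1.055)^2.4 ≈ 0.09759
  L1 = 0.2126×0.31855 + 0.7152×0.01370 + 0.0722×0.09759 ≈ 0.08457
Color 2 (113,122,254):
  R=113: 113/255≈0.4431 > 0.04045 → ((0.4431+0.055)/1.055)^2.4 ≈ 0.16513
  G=122: 122/255≈0.4784 > 0.04045 → ((0.4784+0.055)/1.055)^2.4 ≈ 0.19462
  B=254: 254/255≈0.9961 > 0.04045 → ((0.9961+0.055)/1.055)^2.4 ≈ 0.99110
  L2 = 0.2126×0.16513 + 0.7152×0.19462 + 0.0722×0.99110 ≈ 0.24586
Lighter = 0.24586, Darker = 0.08457
Ratio = (L_lighter + 0.05) / (L_darker + 0.05)
Ratio = (0.24586 + 0.05) / (0.08457 + 0.05) = 0.29586 / 0.13457 ≈ 2.1985
Ratio ≈ 2.20:1


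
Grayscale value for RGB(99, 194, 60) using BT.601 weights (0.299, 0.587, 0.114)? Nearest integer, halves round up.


Gray = 0.299×R + 0.587×G + 0.114×B
Gray = 0.299×99 + 0.587×194 + 0.114×60
Gray = 29.601 + 113.878 + 6.840
Gray = 150.319 → round half up → 150
Gray = 150


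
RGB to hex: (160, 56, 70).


R = 160 → A0 (hex)
G = 56 → 38 (hex)
B = 70 → 46 (hex)
Hex = #A03846


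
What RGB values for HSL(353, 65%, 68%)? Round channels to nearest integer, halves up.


H=353°, S=0.65, L=0.68
C = (1-|2L-1|)×S = (1-|0.36|)×0.65 = 0.416
H' = H/60 = 353/60 ≈ 5.8833; X = C×(1-|H' mod 2 - 1|) ≈ 0.0485
m = L - C/2 = 0.68 - 0.208 = 0.472
Sector ⌊H'⌋ = 5 → (R',G',B') = (0.416, 0.0, ≈0.0485)
RGB = ((R'+m)×255, (G'+m)×255, (B'+m)×255) = (226.44, 120.36, 132.736)
Round half up → RGB(226, 120, 133)


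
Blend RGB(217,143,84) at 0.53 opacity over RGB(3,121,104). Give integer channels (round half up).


C = α×F + (1-α)×B, with 1-α = 0.47
R: 0.53×217 + 0.47×3 = 115.01 + 1.41 = 116.42 → 116
G: 0.53×143 + 0.47×121 = 75.79 + 56.87 = 132.66 → 133
B: 0.53×84 + 0.47×104 = 44.52 + 48.88 = 93.40 → 93
= RGB(116, 133, 93)


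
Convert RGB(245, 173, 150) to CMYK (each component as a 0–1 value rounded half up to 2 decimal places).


R'=245/255≈0.9608, G'=173/255≈0.6784, B'=150/255≈0.5882
K = 1 - max(R',G',B') = 1 - 245/255 = 10/255 = 0.03921… → 0.04
(1-R'-K)/(1-K) simplifies to (max-R)/max with max = 245:
C = (245-245)/245 = 0/245 = 0 → 0.00
M = (245-173)/245 = 72/245 = 0.29387… → 0.29
Y = (245-150)/245 = 95/245 = 0.38775… → 0.39
= CMYK(0.00, 0.29, 0.39, 0.04)


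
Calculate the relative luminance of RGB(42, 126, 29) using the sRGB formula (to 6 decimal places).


Linearize each channel (sRGB transfer function): c = v/255; c_lin = c/12.92 if c ≤ 0.04045, else ((c+0.055)/1.055)^2.4
  R: 42/255 ≈ 0.164706 > 0.04045 → ((0.164706+0.055)/1.055)^2.4 ≈ 0.023153
  G: 126/255 ≈ 0.494118 > 0.04045 → ((0.494118+0.055)/1.055)^2.4 ≈ 0.208637
  B: 29/255 ≈ 0.113725 > 0.04045 → ((0.113725+0.055)/1.055)^2.4 ≈ 0.012286
R_lin = 0.023153, G_lin = 0.208637, B_lin = 0.012286
L = 0.2126×R + 0.7152×G + 0.0722×B
L = 0.2126×0.023153 + 0.7152×0.208637 + 0.0722×0.012286
L ≈ 0.155027


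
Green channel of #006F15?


Color: #006F15
R = 00 = 0
G = 6F = 111
B = 15 = 21
Green = 111


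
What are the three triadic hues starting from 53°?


Triadic: equally spaced at 120° intervals
H1 = 53°
H2 = (53 + 120) mod 360 = 173°
H3 = (53 + 240) mod 360 = 293°
Triadic = 53°, 173°, 293°


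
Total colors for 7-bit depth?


Colors = 2^bits = 2^7
= 128 colors


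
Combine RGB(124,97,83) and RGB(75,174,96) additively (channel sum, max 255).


Additive: each channel = min(255, C₁+C₂)
R: 124+75 = 199 → 199
G: 97+174 = 271 → 255
B: 83+96 = 179 → 179
= RGB(199, 255, 179)


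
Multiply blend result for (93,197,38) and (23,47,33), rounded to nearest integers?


Multiply: C = A×B/255, rounded to nearest integer
R: 93×23/255 = 2139/255 ≈ 8.388 → 8
G: 197×47/255 = 9259/255 ≈ 36.310 → 36
B: 38×33/255 = 1254/255 ≈ 4.918 → 5
= RGB(8, 36, 5)


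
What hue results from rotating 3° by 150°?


New hue = (H + rotation) mod 360
New hue = (3 + 150) mod 360
= 153 mod 360
= 153°


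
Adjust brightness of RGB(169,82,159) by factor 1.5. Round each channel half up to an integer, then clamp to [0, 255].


Multiply each channel by 1.5, round half up, clamp to [0, 255]
R: 169×1.5 = 253.5 → round → 254
G: 82×1.5 = 123
B: 159×1.5 = 238.5 → round → 239
= RGB(254, 123, 239)


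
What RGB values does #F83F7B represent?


F8 → 248 (R)
3F → 63 (G)
7B → 123 (B)
= RGB(248, 63, 123)


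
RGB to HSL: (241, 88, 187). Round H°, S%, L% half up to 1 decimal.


Normalize: R'=241/255≈0.9451, G'=88/255≈0.3451, B'=187/255≈0.7333
Max=241/255, Min=88/255, Δ=Max-Min=153/255
L = (Max+Min)/2 = (241+88)/510 = 329/510 = 0.64509… → L = 64.5%
L > 0.5 → S = Δ/(2-Max-Min) = 153/(510-241-88) = 153/181 = 0.84530… → S = 84.5%
(the 1/255 factors cancel in S and H, so raw channel differences can be used)
Max is R' → H = 60 × (((G-B)/Δ) mod 6) = 60 × (((88-187)/153) mod 6)
  (-99)/153 = -0.6470…; negative, so add 6 → 5.3529…
  H = 60 × 5.3529… = 321.176…° → H = 321.2°
= HSL(321.2°, 84.5%, 64.5%)


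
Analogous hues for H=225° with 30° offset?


Base hue: 225°
Left analog: (225 - 30) mod 360 = 195°
Right analog: (225 + 30) mod 360 = 255°
Analogous hues = 195° and 255°


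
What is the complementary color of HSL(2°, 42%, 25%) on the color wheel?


Complement = opposite side of color wheel = hue + 180°
H' = (2 + 180) mod 360 = 182°
S and L unchanged.
= HSL(182°, 42%, 25%)


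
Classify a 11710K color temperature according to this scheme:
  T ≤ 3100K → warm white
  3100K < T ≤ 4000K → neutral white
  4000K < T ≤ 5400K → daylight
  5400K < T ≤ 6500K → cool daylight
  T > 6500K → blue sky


Temperature: 11710K
11710K > 6500K → blue sky
Classification: blue sky


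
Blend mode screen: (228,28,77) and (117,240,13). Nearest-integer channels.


Screen: C = 255 - (255-A)×(255-B)/255, rounded to nearest integer
R: 255 - (255-228)×(255-117)/255 = 255 - 3726/255 ≈ 255 - 14.612 = 240.388 → 240
G: 255 - (255-28)×(255-240)/255 = 255 - 3405/255 ≈ 255 - 13.353 = 241.647 → 242
B: 255 - (255-77)×(255-13)/255 = 255 - 43076/255 ≈ 255 - 168.925 = 86.075 → 86
= RGB(240, 242, 86)


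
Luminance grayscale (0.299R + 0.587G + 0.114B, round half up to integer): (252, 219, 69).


Gray = 0.299×R + 0.587×G + 0.114×B
Gray = 0.299×252 + 0.587×219 + 0.114×69
Gray = 75.348 + 128.553 + 7.866
Gray = 211.767 → round half up → 212
Gray = 212
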